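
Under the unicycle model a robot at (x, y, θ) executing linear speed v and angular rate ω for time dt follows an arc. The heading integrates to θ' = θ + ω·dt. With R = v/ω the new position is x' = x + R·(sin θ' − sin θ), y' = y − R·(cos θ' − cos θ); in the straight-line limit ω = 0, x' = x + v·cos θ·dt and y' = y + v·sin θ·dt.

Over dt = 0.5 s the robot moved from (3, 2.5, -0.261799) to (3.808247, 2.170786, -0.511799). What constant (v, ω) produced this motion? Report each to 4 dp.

Δθ = -0.511799 − -0.261799 = -0.250000
ω = Δθ/dt = -0.250000/0.5 = -0.5000
R = Δx/(sin θ' − sin θ) = -3.5000
v = R·ω = -3.5000·-0.5000 = 1.7500

v = 1.7500, ω = -0.5000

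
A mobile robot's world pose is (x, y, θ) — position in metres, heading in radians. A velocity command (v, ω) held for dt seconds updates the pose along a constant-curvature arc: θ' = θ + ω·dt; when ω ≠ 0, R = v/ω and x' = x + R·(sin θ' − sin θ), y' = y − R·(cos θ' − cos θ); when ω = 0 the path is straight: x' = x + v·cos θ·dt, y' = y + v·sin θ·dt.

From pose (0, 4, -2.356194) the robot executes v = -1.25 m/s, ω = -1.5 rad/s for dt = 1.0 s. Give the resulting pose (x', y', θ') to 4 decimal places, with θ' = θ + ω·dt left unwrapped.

(1.1354, 4.0402, -3.8562)

θ' = -2.3562 + -1.5·1.0 = -3.8562
R = v/ω = -1.25/-1.5 = 0.8333
x' = 0 + 0.8333·(sin -3.8562 − sin -2.3562) = 1.1354
y' = 4 − 0.8333·(cos -3.8562 − cos -2.3562) = 4.0402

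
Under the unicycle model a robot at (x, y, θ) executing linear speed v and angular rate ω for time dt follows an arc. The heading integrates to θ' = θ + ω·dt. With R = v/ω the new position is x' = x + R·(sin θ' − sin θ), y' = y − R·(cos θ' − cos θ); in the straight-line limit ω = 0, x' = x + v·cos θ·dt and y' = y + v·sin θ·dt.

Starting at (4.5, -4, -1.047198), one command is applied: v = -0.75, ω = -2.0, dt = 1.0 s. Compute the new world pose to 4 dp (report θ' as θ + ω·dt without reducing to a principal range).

(4.7894, -3.4392, -3.0472)

θ' = -1.0472 + -2.0·1.0 = -3.0472
R = v/ω = -0.75/-2.0 = 0.3750
x' = 4.5 + 0.3750·(sin -3.0472 − sin -1.0472) = 4.7894
y' = -4 − 0.3750·(cos -3.0472 − cos -1.0472) = -3.4392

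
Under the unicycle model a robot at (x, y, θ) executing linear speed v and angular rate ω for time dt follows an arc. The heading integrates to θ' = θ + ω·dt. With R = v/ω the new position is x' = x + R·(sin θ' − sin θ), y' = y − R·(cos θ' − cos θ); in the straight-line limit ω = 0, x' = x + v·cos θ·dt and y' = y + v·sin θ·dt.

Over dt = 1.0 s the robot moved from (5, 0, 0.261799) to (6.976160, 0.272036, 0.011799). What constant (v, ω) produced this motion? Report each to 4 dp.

v = 2.0000, ω = -0.2500

Δθ = 0.011799 − 0.261799 = -0.250000
ω = Δθ/dt = -0.250000/1.0 = -0.2500
R = Δx/(sin θ' − sin θ) = -8.0000
v = R·ω = -8.0000·-0.2500 = 2.0000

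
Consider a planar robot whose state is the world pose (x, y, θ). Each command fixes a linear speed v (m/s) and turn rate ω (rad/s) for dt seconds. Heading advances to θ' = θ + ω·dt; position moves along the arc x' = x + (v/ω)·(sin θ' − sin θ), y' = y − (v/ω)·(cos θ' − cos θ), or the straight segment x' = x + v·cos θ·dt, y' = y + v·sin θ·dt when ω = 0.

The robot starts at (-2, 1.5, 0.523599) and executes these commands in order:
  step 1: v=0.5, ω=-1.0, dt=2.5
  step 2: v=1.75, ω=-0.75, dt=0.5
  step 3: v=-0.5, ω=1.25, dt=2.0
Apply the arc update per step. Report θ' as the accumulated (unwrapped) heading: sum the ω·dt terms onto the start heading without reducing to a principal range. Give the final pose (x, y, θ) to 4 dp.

step 1: θ'=-1.9764 (R=-0.5000) → pose (-1.2906, 0.8697, -1.9764)
step 2: θ'=-2.3514 (R=-2.3333) → pose (-1.7768, 0.1484, -2.3514)
step 3: θ'=0.1486 (R=-0.4000) → pose (-2.1202, 0.8255, 0.1486)

(-2.1202, 0.8255, 0.1486)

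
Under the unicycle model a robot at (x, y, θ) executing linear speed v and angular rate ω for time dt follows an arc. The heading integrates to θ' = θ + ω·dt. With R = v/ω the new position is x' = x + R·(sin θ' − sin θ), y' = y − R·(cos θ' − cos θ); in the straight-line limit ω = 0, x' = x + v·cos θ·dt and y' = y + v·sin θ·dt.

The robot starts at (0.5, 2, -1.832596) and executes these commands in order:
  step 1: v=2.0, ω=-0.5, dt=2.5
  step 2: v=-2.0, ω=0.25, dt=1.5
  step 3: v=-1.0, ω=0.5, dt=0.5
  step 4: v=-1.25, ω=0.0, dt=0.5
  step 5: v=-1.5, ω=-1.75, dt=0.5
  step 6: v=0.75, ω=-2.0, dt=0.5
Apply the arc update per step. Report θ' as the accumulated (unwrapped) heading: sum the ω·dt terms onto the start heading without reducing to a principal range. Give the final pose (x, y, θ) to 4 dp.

step 1: θ'=-3.0826 (R=-4.0000) → pose (-3.1279, -0.9578, -3.0826)
step 2: θ'=-2.7076 (R=-8.0000) → pose (-0.2356, -0.2300, -2.7076)
step 3: θ'=-2.4576 (R=-2.0000) → pose (0.1872, 0.0345, -2.4576)
step 4: θ'=-2.4576 (straight) → pose (0.6716, 0.4294, -2.4576)
step 5: θ'=-3.3326 (R=0.8571) → pose (1.3760, 0.6066, -3.3326)
step 6: θ'=-4.3326 (R=-0.3750) → pose (1.0989, 0.8358, -4.3326)

(1.0989, 0.8358, -4.3326)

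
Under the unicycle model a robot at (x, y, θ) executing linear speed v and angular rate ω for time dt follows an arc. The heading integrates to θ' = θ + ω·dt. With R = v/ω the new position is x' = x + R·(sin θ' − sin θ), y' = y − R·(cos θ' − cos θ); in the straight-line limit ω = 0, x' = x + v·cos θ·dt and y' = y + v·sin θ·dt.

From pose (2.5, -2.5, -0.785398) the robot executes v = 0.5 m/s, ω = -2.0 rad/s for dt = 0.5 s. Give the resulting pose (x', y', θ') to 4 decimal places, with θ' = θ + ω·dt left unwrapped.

(2.5675, -2.7300, -1.7854)

θ' = -0.7854 + -2.0·0.5 = -1.7854
R = v/ω = 0.5/-2.0 = -0.2500
x' = 2.5 + -0.2500·(sin -1.7854 − sin -0.7854) = 2.5675
y' = -2.5 − -0.2500·(cos -1.7854 − cos -0.7854) = -2.7300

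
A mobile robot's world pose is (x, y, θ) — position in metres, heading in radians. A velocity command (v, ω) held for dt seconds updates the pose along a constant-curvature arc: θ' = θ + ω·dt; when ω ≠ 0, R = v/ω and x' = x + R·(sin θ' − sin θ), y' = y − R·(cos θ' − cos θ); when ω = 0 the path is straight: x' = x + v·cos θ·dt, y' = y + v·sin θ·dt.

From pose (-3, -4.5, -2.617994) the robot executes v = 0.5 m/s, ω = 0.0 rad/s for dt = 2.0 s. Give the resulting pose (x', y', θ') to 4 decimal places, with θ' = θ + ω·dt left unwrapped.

θ' = -2.6180 + 0.0·2.0 = -2.6180
ω = 0 → straight: x' = -3 + 0.5·cos(-2.6180)·2.0 = -3.8660
y' = -4.5 + 0.5·sin(-2.6180)·2.0 = -5.0000

(-3.8660, -5.0000, -2.6180)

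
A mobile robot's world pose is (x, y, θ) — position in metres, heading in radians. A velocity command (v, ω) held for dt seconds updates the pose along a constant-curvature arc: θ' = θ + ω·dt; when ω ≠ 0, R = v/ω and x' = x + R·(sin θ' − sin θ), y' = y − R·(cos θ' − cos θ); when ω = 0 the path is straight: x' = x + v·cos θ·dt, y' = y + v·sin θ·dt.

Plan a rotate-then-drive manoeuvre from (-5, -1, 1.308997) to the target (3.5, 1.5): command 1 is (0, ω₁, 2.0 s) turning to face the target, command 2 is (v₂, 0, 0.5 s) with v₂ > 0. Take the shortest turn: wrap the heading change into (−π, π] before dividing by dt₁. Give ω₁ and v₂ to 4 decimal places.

ω₁ = -0.5115, v₂ = 17.7200

heading to target = atan2(1.5−-1, 3.5−-5) = 0.2861
Δθ = wrap(0.2861 − 1.3090) = -1.0229; ω₁ = Δθ/dt₁ = -0.5115
distance = √((3.5−-5)² + (1.5−-1)²) = 8.8600; v₂ = distance/dt₂ = 17.7200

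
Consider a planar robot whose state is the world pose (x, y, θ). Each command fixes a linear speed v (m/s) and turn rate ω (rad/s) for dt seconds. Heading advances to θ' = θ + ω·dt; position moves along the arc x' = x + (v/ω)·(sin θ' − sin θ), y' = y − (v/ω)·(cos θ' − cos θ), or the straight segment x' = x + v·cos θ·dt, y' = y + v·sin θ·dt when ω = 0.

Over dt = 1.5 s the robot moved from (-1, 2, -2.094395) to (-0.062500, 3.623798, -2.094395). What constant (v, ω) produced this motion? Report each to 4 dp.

v = -1.2500, ω = 0.0000

Δθ = -2.094395 − -2.094395 = 0.000000
ω = Δθ/dt = 0.000000/1.5 = 0.0000
ω = 0 → v = (Δx·cos θ + Δy·sin θ)/dt = -1.2500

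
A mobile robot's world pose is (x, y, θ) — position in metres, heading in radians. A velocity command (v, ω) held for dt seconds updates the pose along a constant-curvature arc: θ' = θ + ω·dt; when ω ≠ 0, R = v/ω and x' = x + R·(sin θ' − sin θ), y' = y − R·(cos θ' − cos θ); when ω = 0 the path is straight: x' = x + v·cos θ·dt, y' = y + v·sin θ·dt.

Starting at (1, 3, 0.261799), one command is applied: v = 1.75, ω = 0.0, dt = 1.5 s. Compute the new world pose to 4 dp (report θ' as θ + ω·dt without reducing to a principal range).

θ' = 0.2618 + 0.0·1.5 = 0.2618
ω = 0 → straight: x' = 1 + 1.75·cos(0.2618)·1.5 = 3.5356
y' = 3 + 1.75·sin(0.2618)·1.5 = 3.6794

(3.5356, 3.6794, 0.2618)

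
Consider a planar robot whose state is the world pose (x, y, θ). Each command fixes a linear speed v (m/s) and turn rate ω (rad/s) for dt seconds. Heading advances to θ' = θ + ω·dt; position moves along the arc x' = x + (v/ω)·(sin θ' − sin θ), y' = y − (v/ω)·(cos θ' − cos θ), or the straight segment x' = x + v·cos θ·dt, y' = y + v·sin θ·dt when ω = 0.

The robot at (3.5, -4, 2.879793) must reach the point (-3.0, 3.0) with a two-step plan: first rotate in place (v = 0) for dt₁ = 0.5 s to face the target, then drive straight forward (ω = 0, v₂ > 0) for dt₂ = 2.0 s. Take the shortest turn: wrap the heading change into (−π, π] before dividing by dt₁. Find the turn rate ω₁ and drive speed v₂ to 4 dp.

ω₁ = -1.1212, v₂ = 4.7762

heading to target = atan2(3−-4, -3−3.5) = 2.3192
Δθ = wrap(2.3192 − 2.8798) = -0.5606; ω₁ = Δθ/dt₁ = -1.1212
distance = √((-3−3.5)² + (3−-4)²) = 9.5525; v₂ = distance/dt₂ = 4.7762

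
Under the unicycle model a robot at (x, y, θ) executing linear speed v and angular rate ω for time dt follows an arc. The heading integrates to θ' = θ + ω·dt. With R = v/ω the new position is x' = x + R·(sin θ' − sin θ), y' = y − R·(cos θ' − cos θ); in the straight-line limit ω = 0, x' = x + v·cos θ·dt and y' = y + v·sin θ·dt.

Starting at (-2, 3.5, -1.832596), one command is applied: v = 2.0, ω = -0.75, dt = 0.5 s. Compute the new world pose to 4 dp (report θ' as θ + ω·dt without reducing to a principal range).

θ' = -1.8326 + -0.75·0.5 = -2.2076
R = v/ω = 2.0/-0.75 = -2.6667
x' = -2 + -2.6667·(sin -2.2076 − sin -1.8326) = -2.4318
y' = 3.5 − -2.6667·(cos -2.2076 − cos -1.8326) = 2.6045

(-2.4318, 2.6045, -2.2076)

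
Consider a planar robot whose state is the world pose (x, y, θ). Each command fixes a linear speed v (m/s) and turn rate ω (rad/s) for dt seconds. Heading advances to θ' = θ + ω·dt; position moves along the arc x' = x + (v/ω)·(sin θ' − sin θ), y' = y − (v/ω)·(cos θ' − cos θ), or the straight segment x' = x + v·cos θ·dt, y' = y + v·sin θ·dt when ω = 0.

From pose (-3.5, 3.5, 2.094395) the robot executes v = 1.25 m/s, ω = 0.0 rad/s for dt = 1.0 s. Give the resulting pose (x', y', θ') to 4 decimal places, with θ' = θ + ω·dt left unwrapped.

θ' = 2.0944 + 0.0·1.0 = 2.0944
ω = 0 → straight: x' = -3.5 + 1.25·cos(2.0944)·1.0 = -4.1250
y' = 3.5 + 1.25·sin(2.0944)·1.0 = 4.5825

(-4.1250, 4.5825, 2.0944)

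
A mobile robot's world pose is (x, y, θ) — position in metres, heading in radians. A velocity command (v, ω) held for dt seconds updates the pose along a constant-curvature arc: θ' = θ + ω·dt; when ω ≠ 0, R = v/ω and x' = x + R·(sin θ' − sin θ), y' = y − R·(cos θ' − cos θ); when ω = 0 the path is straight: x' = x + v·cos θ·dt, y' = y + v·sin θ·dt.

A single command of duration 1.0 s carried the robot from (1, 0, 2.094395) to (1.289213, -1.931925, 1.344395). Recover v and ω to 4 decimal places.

Δθ = 1.344395 − 2.094395 = -0.750000
ω = Δθ/dt = -0.750000/1.0 = -0.7500
R = −Δy/(cos θ' − cos θ) = 2.6667
v = R·ω = 2.6667·-0.7500 = -2.0000

v = -2.0000, ω = -0.7500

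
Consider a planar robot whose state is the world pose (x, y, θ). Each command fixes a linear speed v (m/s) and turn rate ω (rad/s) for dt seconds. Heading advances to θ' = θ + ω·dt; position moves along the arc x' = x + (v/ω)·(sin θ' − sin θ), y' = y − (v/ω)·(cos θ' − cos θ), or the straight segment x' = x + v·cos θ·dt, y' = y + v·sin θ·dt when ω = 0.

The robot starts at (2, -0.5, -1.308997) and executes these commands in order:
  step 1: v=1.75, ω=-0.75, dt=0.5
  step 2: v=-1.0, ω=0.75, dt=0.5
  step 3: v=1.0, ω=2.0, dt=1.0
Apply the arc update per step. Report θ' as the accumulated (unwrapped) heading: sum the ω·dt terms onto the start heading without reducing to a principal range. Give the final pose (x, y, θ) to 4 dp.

step 1: θ'=-1.6840 (R=-2.3333) → pose (2.0646, -1.3675, -1.6840)
step 2: θ'=-1.3090 (R=-1.3333) → pose (2.0277, -0.8718, -1.3090)
step 3: θ'=0.6910 (R=0.5000) → pose (2.8293, -1.1277, 0.6910)

(2.8293, -1.1277, 0.6910)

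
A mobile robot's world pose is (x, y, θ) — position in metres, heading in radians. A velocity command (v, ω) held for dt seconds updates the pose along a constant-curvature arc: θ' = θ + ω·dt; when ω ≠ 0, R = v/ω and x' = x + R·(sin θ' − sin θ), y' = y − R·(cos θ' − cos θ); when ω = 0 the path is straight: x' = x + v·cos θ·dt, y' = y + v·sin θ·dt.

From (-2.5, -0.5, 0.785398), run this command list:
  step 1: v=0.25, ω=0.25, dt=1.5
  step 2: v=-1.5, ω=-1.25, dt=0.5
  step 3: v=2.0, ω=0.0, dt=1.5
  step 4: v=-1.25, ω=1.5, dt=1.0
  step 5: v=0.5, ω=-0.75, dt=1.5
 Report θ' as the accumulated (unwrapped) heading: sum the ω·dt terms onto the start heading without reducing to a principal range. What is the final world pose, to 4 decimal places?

step 1: θ'=1.1604 (R=1.0000) → pose (-2.2901, -0.1919, 1.1604)
step 2: θ'=0.5354 (R=1.2000) → pose (-2.7783, -0.7452, 0.5354)
step 3: θ'=0.5354 (straight) → pose (-0.1981, 0.7854, 0.5354)
step 4: θ'=2.0354 (R=-0.8333) → pose (-0.5179, -0.3047, 2.0354)
step 5: θ'=0.9104 (R=-0.6667) → pose (-0.4484, 0.4029, 0.9104)

(-0.4484, 0.4029, 0.9104)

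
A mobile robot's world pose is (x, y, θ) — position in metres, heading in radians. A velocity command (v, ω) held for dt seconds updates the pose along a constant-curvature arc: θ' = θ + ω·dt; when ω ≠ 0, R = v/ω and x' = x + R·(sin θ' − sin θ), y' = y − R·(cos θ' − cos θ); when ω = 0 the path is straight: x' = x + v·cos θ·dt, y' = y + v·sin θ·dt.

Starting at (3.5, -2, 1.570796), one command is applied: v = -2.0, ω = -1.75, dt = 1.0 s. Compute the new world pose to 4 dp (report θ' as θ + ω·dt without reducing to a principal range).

θ' = 1.5708 + -1.75·1.0 = -0.1792
R = v/ω = -2.0/-1.75 = 1.1429
x' = 3.5 + 1.1429·(sin -0.1792 − sin 1.5708) = 2.1534
y' = -2 − 1.1429·(cos -0.1792 − cos 1.5708) = -3.1246

(2.1534, -3.1246, -0.1792)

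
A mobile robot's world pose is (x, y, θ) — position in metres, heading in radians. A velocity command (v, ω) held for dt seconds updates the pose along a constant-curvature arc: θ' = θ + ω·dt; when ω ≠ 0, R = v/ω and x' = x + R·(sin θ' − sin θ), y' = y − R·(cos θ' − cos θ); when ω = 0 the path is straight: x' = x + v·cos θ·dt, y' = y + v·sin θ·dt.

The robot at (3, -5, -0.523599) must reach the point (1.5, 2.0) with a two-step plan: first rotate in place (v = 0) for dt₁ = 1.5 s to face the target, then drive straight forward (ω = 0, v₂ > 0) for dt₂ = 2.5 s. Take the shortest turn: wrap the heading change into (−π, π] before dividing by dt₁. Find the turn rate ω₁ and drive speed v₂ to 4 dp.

heading to target = atan2(2−-5, 1.5−3) = 1.7819
Δθ = wrap(1.7819 − -0.5236) = 2.3055; ω₁ = Δθ/dt₁ = 1.5370
distance = √((1.5−3)² + (2−-5)²) = 7.1589; v₂ = distance/dt₂ = 2.8636

ω₁ = 1.5370, v₂ = 2.8636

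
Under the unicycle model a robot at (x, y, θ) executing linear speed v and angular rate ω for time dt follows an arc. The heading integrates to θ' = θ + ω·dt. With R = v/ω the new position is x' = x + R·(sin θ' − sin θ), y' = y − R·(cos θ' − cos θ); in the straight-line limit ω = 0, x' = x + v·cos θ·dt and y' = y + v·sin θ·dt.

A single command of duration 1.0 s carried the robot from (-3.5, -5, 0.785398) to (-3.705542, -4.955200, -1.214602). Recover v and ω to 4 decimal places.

Δθ = -1.214602 − 0.785398 = -2.000000
ω = Δθ/dt = -2.000000/1.0 = -2.0000
R = Δx/(sin θ' − sin θ) = 0.1250
v = R·ω = 0.1250·-2.0000 = -0.2500

v = -0.2500, ω = -2.0000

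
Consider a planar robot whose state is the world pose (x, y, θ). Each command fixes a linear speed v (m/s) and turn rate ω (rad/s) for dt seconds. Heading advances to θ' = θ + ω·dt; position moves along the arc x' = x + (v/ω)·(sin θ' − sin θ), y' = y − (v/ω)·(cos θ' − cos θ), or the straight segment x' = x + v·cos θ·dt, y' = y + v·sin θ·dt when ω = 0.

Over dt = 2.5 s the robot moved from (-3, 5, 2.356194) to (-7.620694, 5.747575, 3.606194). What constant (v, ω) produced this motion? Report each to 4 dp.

Δθ = 3.606194 − 2.356194 = 1.250000
ω = Δθ/dt = 1.250000/2.5 = 0.5000
R = Δx/(sin θ' − sin θ) = 4.0000
v = R·ω = 4.0000·0.5000 = 2.0000

v = 2.0000, ω = 0.5000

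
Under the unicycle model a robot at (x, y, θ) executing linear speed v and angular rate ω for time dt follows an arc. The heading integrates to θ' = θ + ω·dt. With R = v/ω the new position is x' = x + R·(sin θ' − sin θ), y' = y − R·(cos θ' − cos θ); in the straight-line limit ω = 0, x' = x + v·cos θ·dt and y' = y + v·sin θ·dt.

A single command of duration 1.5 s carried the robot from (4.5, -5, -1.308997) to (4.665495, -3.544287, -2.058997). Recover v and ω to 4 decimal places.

v = -1.0000, ω = -0.5000

Δθ = -2.058997 − -1.308997 = -0.750000
ω = Δθ/dt = -0.750000/1.5 = -0.5000
R = −Δy/(cos θ' − cos θ) = 2.0000
v = R·ω = 2.0000·-0.5000 = -1.0000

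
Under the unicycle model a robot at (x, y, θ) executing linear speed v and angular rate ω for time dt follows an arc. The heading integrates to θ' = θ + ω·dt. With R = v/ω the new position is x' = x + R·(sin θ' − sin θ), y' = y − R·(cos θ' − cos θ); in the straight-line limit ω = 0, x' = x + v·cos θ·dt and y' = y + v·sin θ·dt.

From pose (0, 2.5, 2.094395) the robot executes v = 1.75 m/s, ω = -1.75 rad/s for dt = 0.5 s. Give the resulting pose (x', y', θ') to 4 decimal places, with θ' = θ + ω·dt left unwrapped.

(-0.0729, 3.3442, 1.2194)

θ' = 2.0944 + -1.75·0.5 = 1.2194
R = v/ω = 1.75/-1.75 = -1.0000
x' = 0 + -1.0000·(sin 1.2194 − sin 2.0944) = -0.0729
y' = 2.5 − -1.0000·(cos 1.2194 − cos 2.0944) = 3.3442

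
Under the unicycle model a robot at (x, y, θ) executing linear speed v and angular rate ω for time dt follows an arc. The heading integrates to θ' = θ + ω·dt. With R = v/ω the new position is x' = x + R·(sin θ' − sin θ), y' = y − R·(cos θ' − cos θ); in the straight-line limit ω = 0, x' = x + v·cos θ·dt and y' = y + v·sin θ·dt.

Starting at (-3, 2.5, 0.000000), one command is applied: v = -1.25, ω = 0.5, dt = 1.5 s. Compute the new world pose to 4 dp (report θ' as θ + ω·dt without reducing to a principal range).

(-4.7041, 1.8292, 0.7500)

θ' = 0.0000 + 0.5·1.5 = 0.7500
R = v/ω = -1.25/0.5 = -2.5000
x' = -3 + -2.5000·(sin 0.7500 − sin 0.0000) = -4.7041
y' = 2.5 − -2.5000·(cos 0.7500 − cos 0.0000) = 1.8292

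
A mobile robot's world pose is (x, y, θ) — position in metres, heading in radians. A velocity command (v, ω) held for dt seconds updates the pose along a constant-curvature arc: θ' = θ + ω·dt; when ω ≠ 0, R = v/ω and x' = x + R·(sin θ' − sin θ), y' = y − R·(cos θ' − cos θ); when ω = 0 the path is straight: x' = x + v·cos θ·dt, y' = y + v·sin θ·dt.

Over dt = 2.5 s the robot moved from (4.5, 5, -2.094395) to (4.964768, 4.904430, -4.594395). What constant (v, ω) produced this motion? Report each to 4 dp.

v = -0.2500, ω = -1.0000

Δθ = -4.594395 − -2.094395 = -2.500000
ω = Δθ/dt = -2.500000/2.5 = -1.0000
R = Δx/(sin θ' − sin θ) = 0.2500
v = R·ω = 0.2500·-1.0000 = -0.2500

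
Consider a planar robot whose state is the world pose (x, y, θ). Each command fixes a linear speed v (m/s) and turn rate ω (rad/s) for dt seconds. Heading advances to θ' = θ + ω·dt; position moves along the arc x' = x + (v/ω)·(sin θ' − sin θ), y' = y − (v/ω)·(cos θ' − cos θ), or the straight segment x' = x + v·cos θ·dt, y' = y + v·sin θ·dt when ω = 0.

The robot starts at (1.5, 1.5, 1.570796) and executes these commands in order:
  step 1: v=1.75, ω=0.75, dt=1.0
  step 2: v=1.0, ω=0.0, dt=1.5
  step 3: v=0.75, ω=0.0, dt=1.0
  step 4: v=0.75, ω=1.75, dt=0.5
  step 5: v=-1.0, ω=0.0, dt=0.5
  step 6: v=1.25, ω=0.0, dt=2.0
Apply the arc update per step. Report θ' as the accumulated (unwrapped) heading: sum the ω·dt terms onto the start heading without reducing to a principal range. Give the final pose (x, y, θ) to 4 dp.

step 1: θ'=2.3208 (R=2.3333) → pose (0.8739, 3.0905, 2.3208)
step 2: θ'=2.3208 (straight) → pose (-0.1485, 4.1880, 2.3208)
step 3: θ'=2.3208 (straight) → pose (-0.6597, 4.7368, 2.3208)
step 4: θ'=3.1958 (R=0.4286) → pose (-0.9965, 4.8726, 3.1958)
step 5: θ'=3.1958 (straight) → pose (-0.4973, 4.8997, 3.1958)
step 6: θ'=3.1958 (straight) → pose (-2.9936, 4.7642, 3.1958)

(-2.9936, 4.7642, 3.1958)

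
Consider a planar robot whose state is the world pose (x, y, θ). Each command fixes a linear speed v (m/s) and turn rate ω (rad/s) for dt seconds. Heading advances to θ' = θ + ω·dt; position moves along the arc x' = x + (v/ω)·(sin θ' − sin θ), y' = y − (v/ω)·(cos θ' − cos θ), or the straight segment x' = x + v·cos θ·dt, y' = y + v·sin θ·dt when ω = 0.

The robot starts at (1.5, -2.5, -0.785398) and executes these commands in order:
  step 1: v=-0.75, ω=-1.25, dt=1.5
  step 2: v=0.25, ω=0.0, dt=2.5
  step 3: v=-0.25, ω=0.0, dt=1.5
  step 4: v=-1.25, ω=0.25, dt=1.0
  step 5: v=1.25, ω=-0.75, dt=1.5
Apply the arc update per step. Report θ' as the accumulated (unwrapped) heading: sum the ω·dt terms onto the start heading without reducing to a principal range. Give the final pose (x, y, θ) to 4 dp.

step 1: θ'=-2.6604 (R=0.6000) → pose (1.6466, -1.5439, -2.6604)
step 2: θ'=-2.6604 (straight) → pose (1.0925, -1.8331, -2.6604)
step 3: θ'=-2.6604 (straight) → pose (1.4250, -1.6596, -2.6604)
step 4: θ'=-2.4104 (R=-5.0000) → pose (2.4496, -0.9493, -2.4104)
step 5: θ'=-3.5354 (R=-1.6667) → pose (0.6971, -1.2477, -3.5354)

(0.6971, -1.2477, -3.5354)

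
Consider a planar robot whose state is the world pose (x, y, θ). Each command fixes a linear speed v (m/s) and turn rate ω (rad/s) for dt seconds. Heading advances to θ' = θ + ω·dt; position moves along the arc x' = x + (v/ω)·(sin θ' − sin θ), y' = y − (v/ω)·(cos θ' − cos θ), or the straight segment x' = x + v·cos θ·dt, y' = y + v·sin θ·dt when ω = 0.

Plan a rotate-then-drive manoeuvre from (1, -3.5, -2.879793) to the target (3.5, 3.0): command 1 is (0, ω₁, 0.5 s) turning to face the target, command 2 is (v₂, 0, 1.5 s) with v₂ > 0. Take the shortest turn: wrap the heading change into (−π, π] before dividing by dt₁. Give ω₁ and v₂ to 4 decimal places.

ω₁ = -4.3995, v₂ = 4.6428

heading to target = atan2(3−-3.5, 3.5−1) = 1.2036
Δθ = wrap(1.2036 − -2.8798) = -2.1998; ω₁ = Δθ/dt₁ = -4.3995
distance = √((3.5−1)² + (3−-3.5)²) = 6.9642; v₂ = distance/dt₂ = 4.6428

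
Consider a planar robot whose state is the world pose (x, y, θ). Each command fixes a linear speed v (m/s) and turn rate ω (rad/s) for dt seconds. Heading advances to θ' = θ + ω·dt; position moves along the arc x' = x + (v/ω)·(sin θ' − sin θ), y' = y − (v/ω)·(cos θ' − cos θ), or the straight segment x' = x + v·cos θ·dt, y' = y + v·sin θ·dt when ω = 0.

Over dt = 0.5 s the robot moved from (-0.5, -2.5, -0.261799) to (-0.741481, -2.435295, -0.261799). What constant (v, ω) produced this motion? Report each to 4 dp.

Δθ = -0.261799 − -0.261799 = 0.000000
ω = Δθ/dt = 0.000000/0.5 = 0.0000
ω = 0 → v = (Δx·cos θ + Δy·sin θ)/dt = -0.5000

v = -0.5000, ω = 0.0000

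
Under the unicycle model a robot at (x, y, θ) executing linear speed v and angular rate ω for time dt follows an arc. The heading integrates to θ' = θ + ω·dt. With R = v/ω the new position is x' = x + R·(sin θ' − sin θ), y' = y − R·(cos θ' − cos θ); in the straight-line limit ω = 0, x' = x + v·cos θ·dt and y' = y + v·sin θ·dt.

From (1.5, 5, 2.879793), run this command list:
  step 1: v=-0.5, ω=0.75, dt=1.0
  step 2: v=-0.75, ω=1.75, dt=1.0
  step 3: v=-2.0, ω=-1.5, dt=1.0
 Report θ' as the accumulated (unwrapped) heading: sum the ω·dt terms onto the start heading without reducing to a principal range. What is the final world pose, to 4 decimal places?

(2.2708, 7.5104, 3.8798)

step 1: θ'=3.6298 (R=-0.6667) → pose (1.9852, 5.0552, 3.6298)
step 2: θ'=5.3798 (R=-0.4286) → pose (2.1208, 5.6989, 5.3798)
step 3: θ'=3.8798 (R=1.3333) → pose (2.2708, 7.5104, 3.8798)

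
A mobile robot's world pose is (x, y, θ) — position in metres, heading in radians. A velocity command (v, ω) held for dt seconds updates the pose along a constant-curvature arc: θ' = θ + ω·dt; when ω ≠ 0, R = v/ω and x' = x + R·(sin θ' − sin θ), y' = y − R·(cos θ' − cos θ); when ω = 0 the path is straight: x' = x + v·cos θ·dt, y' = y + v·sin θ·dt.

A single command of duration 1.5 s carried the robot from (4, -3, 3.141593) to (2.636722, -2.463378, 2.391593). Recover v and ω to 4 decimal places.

Δθ = 2.391593 − 3.141593 = -0.750000
ω = Δθ/dt = -0.750000/1.5 = -0.5000
R = Δx/(sin θ' − sin θ) = -2.0000
v = R·ω = -2.0000·-0.5000 = 1.0000

v = 1.0000, ω = -0.5000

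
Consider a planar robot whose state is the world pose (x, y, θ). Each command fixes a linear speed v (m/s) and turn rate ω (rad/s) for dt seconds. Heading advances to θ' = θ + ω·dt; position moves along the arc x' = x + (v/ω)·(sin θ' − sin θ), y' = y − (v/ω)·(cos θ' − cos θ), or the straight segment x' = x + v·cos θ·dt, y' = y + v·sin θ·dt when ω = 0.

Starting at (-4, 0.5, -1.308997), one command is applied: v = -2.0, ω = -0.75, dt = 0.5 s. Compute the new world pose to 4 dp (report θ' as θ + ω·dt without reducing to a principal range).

θ' = -1.3090 + -0.75·0.5 = -1.6840
R = v/ω = -2.0/-0.75 = 2.6667
x' = -4 + 2.6667·(sin -1.6840 − sin -1.3090) = -4.0738
y' = 0.5 − 2.6667·(cos -1.6840 − cos -1.3090) = 1.4914

(-4.0738, 1.4914, -1.6840)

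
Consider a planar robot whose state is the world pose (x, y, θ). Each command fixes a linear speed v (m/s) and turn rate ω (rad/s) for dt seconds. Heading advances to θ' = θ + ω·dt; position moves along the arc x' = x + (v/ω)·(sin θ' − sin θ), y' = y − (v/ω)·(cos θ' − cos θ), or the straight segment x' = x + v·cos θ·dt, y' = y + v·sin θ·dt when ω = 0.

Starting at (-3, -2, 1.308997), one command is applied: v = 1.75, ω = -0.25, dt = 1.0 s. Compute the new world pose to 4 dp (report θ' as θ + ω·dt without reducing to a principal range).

(-2.3416, -0.3835, 1.0590)

θ' = 1.3090 + -0.25·1.0 = 1.0590
R = v/ω = 1.75/-0.25 = -7.0000
x' = -3 + -7.0000·(sin 1.0590 − sin 1.3090) = -2.3416
y' = -2 − -7.0000·(cos 1.0590 − cos 1.3090) = -0.3835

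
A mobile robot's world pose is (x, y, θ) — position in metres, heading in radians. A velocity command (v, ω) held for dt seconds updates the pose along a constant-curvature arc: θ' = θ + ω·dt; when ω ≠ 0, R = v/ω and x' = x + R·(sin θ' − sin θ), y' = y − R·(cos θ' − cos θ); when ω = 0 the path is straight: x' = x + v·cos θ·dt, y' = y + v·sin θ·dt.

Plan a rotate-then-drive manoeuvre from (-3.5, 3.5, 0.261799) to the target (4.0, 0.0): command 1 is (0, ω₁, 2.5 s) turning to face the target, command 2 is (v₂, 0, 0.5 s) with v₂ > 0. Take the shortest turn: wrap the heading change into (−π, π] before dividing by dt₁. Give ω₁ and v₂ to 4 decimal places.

heading to target = atan2(0−3.5, 4−-3.5) = -0.4366
Δθ = wrap(-0.4366 − 0.2618) = -0.6984; ω₁ = Δθ/dt₁ = -0.2794
distance = √((4−-3.5)² + (0−3.5)²) = 8.2765; v₂ = distance/dt₂ = 16.5529

ω₁ = -0.2794, v₂ = 16.5529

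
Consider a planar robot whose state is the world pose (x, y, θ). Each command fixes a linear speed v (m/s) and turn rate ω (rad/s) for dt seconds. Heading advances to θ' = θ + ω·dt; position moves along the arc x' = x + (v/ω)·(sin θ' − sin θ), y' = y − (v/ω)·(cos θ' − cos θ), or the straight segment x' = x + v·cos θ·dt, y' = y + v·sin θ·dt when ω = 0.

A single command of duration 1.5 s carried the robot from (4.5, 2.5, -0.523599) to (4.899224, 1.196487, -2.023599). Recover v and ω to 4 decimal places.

Δθ = -2.023599 − -0.523599 = -1.500000
ω = Δθ/dt = -1.500000/1.5 = -1.0000
R = −Δy/(cos θ' − cos θ) = -1.0000
v = R·ω = -1.0000·-1.0000 = 1.0000

v = 1.0000, ω = -1.0000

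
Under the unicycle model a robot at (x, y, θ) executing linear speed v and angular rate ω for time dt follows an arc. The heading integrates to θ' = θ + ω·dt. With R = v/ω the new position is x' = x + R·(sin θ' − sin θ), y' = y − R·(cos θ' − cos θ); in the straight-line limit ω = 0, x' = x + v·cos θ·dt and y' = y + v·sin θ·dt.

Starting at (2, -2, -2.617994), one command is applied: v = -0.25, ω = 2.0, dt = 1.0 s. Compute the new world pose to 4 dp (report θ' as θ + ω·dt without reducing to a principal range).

(2.0099, -1.7899, -0.6180)

θ' = -2.6180 + 2.0·1.0 = -0.6180
R = v/ω = -0.25/2.0 = -0.1250
x' = 2 + -0.1250·(sin -0.6180 − sin -2.6180) = 2.0099
y' = -2 − -0.1250·(cos -0.6180 − cos -2.6180) = -1.7899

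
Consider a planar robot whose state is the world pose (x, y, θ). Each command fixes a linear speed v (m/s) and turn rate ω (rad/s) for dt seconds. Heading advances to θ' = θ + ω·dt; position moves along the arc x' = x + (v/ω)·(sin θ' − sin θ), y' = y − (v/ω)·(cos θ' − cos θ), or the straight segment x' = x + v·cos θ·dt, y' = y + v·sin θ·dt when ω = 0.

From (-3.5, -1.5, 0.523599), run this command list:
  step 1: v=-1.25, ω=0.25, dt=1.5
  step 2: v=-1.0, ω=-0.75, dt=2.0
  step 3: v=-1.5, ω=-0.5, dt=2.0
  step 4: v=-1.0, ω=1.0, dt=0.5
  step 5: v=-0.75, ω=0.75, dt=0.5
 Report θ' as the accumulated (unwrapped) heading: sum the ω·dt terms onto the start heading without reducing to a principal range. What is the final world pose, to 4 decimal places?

(-8.3465, 0.3579, -0.7264)

step 1: θ'=0.8986 (R=-5.0000) → pose (-4.9123, -2.7166, 0.8986)
step 2: θ'=-0.6014 (R=1.3333) → pose (-6.7099, -2.9857, -0.6014)
step 3: θ'=-1.6014 (R=3.0000) → pose (-8.0111, -0.4203, -1.6014)
step 4: θ'=-1.1014 (R=-1.0000) → pose (-8.1188, 0.0627, -1.1014)
step 5: θ'=-0.7264 (R=-1.0000) → pose (-8.3465, 0.3579, -0.7264)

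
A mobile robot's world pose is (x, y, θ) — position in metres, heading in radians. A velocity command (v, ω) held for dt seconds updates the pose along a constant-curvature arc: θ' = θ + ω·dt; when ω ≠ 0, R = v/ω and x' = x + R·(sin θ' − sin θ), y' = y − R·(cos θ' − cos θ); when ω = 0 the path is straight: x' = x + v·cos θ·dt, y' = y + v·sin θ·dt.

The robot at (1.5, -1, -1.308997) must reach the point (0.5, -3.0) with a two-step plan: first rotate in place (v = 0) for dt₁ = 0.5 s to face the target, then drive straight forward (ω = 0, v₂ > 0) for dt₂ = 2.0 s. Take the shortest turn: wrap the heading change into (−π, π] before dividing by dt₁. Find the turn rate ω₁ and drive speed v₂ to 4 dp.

heading to target = atan2(-3−-1, 0.5−1.5) = -2.0344
Δθ = wrap(-2.0344 − -1.3090) = -0.7254; ω₁ = Δθ/dt₁ = -1.4509
distance = √((0.5−1.5)² + (-3−-1)²) = 2.2361; v₂ = distance/dt₂ = 1.1180

ω₁ = -1.4509, v₂ = 1.1180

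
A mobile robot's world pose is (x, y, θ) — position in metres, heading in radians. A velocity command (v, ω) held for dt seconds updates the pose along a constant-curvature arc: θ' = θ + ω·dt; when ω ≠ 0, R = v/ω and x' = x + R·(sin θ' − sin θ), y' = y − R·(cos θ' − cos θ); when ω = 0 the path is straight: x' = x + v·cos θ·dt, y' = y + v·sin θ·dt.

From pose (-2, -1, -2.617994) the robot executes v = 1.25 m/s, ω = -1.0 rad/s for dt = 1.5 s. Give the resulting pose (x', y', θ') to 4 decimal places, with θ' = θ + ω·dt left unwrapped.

(-3.6606, -0.6175, -4.1180)

θ' = -2.6180 + -1.0·1.5 = -4.1180
R = v/ω = 1.25/-1.0 = -1.2500
x' = -2 + -1.2500·(sin -4.1180 − sin -2.6180) = -3.6606
y' = -1 − -1.2500·(cos -4.1180 − cos -2.6180) = -0.6175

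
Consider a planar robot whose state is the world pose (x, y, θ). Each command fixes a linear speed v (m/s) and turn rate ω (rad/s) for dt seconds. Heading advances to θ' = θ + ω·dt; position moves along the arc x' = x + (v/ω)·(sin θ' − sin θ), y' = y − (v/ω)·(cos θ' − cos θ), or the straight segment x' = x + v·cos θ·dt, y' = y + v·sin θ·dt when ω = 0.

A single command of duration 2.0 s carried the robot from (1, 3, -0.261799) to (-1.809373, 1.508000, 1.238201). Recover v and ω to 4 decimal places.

Δθ = 1.238201 − -0.261799 = 1.500000
ω = Δθ/dt = 1.500000/2.0 = 0.7500
R = Δx/(sin θ' − sin θ) = -2.3333
v = R·ω = -2.3333·0.7500 = -1.7500

v = -1.7500, ω = 0.7500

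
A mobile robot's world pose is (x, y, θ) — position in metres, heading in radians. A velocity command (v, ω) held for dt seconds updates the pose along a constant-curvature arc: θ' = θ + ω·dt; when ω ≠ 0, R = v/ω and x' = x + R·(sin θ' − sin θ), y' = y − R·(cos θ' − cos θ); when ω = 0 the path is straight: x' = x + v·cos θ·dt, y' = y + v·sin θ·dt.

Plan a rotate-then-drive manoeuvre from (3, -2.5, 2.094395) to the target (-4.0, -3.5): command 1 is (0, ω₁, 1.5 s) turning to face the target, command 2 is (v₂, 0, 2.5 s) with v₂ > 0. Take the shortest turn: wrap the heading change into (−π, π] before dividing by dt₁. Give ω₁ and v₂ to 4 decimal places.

ω₁ = 0.7927, v₂ = 2.8284

heading to target = atan2(-3.5−-2.5, -4−3) = -2.9997
Δθ = wrap(-2.9997 − 2.0944) = 1.1891; ω₁ = Δθ/dt₁ = 0.7927
distance = √((-4−3)² + (-3.5−-2.5)²) = 7.0711; v₂ = distance/dt₂ = 2.8284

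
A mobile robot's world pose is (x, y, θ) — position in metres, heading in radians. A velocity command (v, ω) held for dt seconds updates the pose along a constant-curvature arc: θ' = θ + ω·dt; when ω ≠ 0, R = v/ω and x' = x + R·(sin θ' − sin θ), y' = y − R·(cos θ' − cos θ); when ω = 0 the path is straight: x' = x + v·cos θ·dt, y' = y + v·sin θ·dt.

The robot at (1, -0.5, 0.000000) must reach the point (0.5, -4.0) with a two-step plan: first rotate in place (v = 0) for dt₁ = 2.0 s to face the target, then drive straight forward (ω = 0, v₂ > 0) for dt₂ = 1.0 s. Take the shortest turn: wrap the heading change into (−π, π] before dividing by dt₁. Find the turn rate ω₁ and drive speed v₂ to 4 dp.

heading to target = atan2(-4−-0.5, 0.5−1) = -1.7127
Δθ = wrap(-1.7127 − 0.0000) = -1.7127; ω₁ = Δθ/dt₁ = -0.8563
distance = √((0.5−1)² + (-4−-0.5)²) = 3.5355; v₂ = distance/dt₂ = 3.5355

ω₁ = -0.8563, v₂ = 3.5355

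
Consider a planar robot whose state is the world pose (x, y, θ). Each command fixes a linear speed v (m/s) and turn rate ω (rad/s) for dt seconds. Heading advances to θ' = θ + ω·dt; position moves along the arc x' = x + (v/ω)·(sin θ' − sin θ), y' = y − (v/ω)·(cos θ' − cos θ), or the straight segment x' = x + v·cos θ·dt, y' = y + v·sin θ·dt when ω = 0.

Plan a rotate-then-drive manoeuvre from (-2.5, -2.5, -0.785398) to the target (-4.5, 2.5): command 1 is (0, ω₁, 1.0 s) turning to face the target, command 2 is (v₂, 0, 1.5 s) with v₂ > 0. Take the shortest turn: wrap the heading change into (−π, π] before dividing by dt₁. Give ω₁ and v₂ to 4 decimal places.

ω₁ = 2.7367, v₂ = 3.5901

heading to target = atan2(2.5−-2.5, -4.5−-2.5) = 1.9513
Δθ = wrap(1.9513 − -0.7854) = 2.7367; ω₁ = Δθ/dt₁ = 2.7367
distance = √((-4.5−-2.5)² + (2.5−-2.5)²) = 5.3852; v₂ = distance/dt₂ = 3.5901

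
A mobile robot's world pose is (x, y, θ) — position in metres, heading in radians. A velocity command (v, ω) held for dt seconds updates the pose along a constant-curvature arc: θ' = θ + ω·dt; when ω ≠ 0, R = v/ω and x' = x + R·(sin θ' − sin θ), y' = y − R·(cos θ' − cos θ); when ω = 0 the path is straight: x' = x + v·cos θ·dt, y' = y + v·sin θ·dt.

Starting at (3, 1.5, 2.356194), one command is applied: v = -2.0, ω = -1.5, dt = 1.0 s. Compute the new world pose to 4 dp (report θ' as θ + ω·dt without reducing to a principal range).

(3.0643, -0.3166, 0.8562)

θ' = 2.3562 + -1.5·1.0 = 0.8562
R = v/ω = -2.0/-1.5 = 1.3333
x' = 3 + 1.3333·(sin 0.8562 − sin 2.3562) = 3.0643
y' = 1.5 − 1.3333·(cos 0.8562 − cos 2.3562) = -0.3166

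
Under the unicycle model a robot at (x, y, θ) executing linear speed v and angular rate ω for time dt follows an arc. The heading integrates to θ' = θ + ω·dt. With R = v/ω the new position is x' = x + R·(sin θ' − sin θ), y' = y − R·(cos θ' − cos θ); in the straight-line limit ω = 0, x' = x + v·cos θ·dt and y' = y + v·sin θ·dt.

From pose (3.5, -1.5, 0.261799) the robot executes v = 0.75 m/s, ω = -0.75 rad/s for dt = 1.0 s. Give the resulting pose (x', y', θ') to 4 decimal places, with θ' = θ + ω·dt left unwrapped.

(4.2279, -1.5827, -0.4882)

θ' = 0.2618 + -0.75·1.0 = -0.4882
R = v/ω = 0.75/-0.75 = -1.0000
x' = 3.5 + -1.0000·(sin -0.4882 − sin 0.2618) = 4.2279
y' = -1.5 − -1.0000·(cos -0.4882 − cos 0.2618) = -1.5827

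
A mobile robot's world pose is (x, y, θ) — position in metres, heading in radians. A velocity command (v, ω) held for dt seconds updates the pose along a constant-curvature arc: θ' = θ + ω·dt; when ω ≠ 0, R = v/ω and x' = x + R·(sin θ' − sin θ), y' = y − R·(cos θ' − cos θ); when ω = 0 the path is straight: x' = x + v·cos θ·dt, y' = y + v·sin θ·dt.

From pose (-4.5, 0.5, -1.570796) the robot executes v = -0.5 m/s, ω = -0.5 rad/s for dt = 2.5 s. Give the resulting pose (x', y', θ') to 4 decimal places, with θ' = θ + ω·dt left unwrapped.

(-3.8153, 1.4490, -2.8208)

θ' = -1.5708 + -0.5·2.5 = -2.8208
R = v/ω = -0.5/-0.5 = 1.0000
x' = -4.5 + 1.0000·(sin -2.8208 − sin -1.5708) = -3.8153
y' = 0.5 − 1.0000·(cos -2.8208 − cos -1.5708) = 1.4490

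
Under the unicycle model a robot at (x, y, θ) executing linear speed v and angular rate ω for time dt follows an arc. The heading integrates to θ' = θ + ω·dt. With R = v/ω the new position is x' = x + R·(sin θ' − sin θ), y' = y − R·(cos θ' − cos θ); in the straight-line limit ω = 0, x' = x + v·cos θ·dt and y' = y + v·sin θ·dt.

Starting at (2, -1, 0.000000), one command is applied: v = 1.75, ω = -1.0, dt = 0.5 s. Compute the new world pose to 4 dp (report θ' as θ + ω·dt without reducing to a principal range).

(2.8390, -1.2142, -0.5000)

θ' = 0.0000 + -1.0·0.5 = -0.5000
R = v/ω = 1.75/-1.0 = -1.7500
x' = 2 + -1.7500·(sin -0.5000 − sin 0.0000) = 2.8390
y' = -1 − -1.7500·(cos -0.5000 − cos 0.0000) = -1.2142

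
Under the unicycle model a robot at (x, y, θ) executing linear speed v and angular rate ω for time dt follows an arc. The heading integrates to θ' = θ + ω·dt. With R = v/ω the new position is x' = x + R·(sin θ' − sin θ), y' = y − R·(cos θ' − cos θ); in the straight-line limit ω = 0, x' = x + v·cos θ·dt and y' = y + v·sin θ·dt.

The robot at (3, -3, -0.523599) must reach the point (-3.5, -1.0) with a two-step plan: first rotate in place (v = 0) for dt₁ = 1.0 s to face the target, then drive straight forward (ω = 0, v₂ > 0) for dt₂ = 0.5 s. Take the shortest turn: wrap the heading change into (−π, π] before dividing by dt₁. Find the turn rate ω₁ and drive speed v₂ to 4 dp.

ω₁ = -2.9165, v₂ = 13.6015

heading to target = atan2(-1−-3, -3.5−3) = 2.8431
Δθ = wrap(2.8431 − -0.5236) = -2.9165; ω₁ = Δθ/dt₁ = -2.9165
distance = √((-3.5−3)² + (-1−-3)²) = 6.8007; v₂ = distance/dt₂ = 13.6015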